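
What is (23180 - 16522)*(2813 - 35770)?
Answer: -219427706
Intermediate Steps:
(23180 - 16522)*(2813 - 35770) = 6658*(-32957) = -219427706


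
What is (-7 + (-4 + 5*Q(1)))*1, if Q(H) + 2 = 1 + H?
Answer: -11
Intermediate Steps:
Q(H) = -1 + H (Q(H) = -2 + (1 + H) = -1 + H)
(-7 + (-4 + 5*Q(1)))*1 = (-7 + (-4 + 5*(-1 + 1)))*1 = (-7 + (-4 + 5*0))*1 = (-7 + (-4 + 0))*1 = (-7 - 4)*1 = -11*1 = -11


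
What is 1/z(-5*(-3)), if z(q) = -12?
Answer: -1/12 ≈ -0.083333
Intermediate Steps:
1/z(-5*(-3)) = 1/(-12) = -1/12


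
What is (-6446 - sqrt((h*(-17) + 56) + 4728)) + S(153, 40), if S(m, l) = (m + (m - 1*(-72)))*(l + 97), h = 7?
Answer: 45340 - sqrt(4665) ≈ 45272.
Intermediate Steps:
S(m, l) = (72 + 2*m)*(97 + l) (S(m, l) = (m + (m + 72))*(97 + l) = (m + (72 + m))*(97 + l) = (72 + 2*m)*(97 + l))
(-6446 - sqrt((h*(-17) + 56) + 4728)) + S(153, 40) = (-6446 - sqrt((7*(-17) + 56) + 4728)) + (6984 + 72*40 + 194*153 + 2*40*153) = (-6446 - sqrt((-119 + 56) + 4728)) + (6984 + 2880 + 29682 + 12240) = (-6446 - sqrt(-63 + 4728)) + 51786 = (-6446 - sqrt(4665)) + 51786 = 45340 - sqrt(4665)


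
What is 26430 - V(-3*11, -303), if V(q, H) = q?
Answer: 26463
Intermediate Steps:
26430 - V(-3*11, -303) = 26430 - (-3)*11 = 26430 - 1*(-33) = 26430 + 33 = 26463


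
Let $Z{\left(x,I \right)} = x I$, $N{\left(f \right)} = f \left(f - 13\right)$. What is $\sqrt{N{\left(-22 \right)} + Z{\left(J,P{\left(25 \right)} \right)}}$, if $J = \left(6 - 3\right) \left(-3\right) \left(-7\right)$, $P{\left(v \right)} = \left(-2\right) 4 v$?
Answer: $13 i \sqrt{70} \approx 108.77 i$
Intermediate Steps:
$P{\left(v \right)} = - 8 v$
$J = 63$ ($J = \left(6 - 3\right) \left(-3\right) \left(-7\right) = 3 \left(-3\right) \left(-7\right) = \left(-9\right) \left(-7\right) = 63$)
$N{\left(f \right)} = f \left(-13 + f\right)$
$Z{\left(x,I \right)} = I x$
$\sqrt{N{\left(-22 \right)} + Z{\left(J,P{\left(25 \right)} \right)}} = \sqrt{- 22 \left(-13 - 22\right) + \left(-8\right) 25 \cdot 63} = \sqrt{\left(-22\right) \left(-35\right) - 12600} = \sqrt{770 - 12600} = \sqrt{-11830} = 13 i \sqrt{70}$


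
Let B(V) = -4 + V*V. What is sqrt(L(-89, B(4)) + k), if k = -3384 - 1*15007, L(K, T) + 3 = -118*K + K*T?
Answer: 16*I*sqrt(35) ≈ 94.657*I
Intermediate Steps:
B(V) = -4 + V**2
L(K, T) = -3 - 118*K + K*T (L(K, T) = -3 + (-118*K + K*T) = -3 - 118*K + K*T)
k = -18391 (k = -3384 - 15007 = -18391)
sqrt(L(-89, B(4)) + k) = sqrt((-3 - 118*(-89) - 89*(-4 + 4**2)) - 18391) = sqrt((-3 + 10502 - 89*(-4 + 16)) - 18391) = sqrt((-3 + 10502 - 89*12) - 18391) = sqrt((-3 + 10502 - 1068) - 18391) = sqrt(9431 - 18391) = sqrt(-8960) = 16*I*sqrt(35)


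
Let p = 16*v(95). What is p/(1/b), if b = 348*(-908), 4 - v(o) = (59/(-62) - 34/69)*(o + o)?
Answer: -1003667984128/713 ≈ -1.4077e+9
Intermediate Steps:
v(o) = 4 + 6179*o/2139 (v(o) = 4 - (59/(-62) - 34/69)*(o + o) = 4 - (59*(-1/62) - 34*1/69)*2*o = 4 - (-59/62 - 34/69)*2*o = 4 - (-6179)*2*o/4278 = 4 - (-6179)*o/2139 = 4 + 6179*o/2139)
b = -315984
p = 9528976/2139 (p = 16*(4 + (6179/2139)*95) = 16*(4 + 587005/2139) = 16*(595561/2139) = 9528976/2139 ≈ 4454.9)
p/(1/b) = 9528976/(2139*(1/(-315984))) = 9528976/(2139*(-1/315984)) = (9528976/2139)*(-315984) = -1003667984128/713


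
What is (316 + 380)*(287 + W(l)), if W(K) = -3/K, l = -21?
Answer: 1398960/7 ≈ 1.9985e+5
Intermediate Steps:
(316 + 380)*(287 + W(l)) = (316 + 380)*(287 - 3/(-21)) = 696*(287 - 3*(-1/21)) = 696*(287 + 1/7) = 696*(2010/7) = 1398960/7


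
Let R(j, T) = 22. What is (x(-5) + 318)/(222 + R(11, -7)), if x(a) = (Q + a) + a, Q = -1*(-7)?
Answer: 315/244 ≈ 1.2910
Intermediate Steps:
Q = 7
x(a) = 7 + 2*a (x(a) = (7 + a) + a = 7 + 2*a)
(x(-5) + 318)/(222 + R(11, -7)) = ((7 + 2*(-5)) + 318)/(222 + 22) = ((7 - 10) + 318)/244 = (-3 + 318)*(1/244) = 315*(1/244) = 315/244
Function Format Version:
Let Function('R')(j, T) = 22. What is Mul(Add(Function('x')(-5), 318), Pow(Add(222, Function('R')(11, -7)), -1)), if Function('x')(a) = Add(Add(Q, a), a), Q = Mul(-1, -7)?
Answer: Rational(315, 244) ≈ 1.2910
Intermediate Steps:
Q = 7
Function('x')(a) = Add(7, Mul(2, a)) (Function('x')(a) = Add(Add(7, a), a) = Add(7, Mul(2, a)))
Mul(Add(Function('x')(-5), 318), Pow(Add(222, Function('R')(11, -7)), -1)) = Mul(Add(Add(7, Mul(2, -5)), 318), Pow(Add(222, 22), -1)) = Mul(Add(Add(7, -10), 318), Pow(244, -1)) = Mul(Add(-3, 318), Rational(1, 244)) = Mul(315, Rational(1, 244)) = Rational(315, 244)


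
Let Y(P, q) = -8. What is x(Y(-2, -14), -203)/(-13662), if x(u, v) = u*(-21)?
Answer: -28/2277 ≈ -0.012297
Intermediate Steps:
x(u, v) = -21*u
x(Y(-2, -14), -203)/(-13662) = -21*(-8)/(-13662) = 168*(-1/13662) = -28/2277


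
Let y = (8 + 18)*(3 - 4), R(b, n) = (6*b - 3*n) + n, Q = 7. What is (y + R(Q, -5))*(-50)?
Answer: -1300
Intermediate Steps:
R(b, n) = -2*n + 6*b (R(b, n) = (-3*n + 6*b) + n = -2*n + 6*b)
y = -26 (y = 26*(-1) = -26)
(y + R(Q, -5))*(-50) = (-26 + (-2*(-5) + 6*7))*(-50) = (-26 + (10 + 42))*(-50) = (-26 + 52)*(-50) = 26*(-50) = -1300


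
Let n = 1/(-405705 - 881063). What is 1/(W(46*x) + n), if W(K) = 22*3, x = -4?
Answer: 1286768/84926687 ≈ 0.015152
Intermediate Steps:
W(K) = 66
n = -1/1286768 (n = 1/(-1286768) = -1/1286768 ≈ -7.7714e-7)
1/(W(46*x) + n) = 1/(66 - 1/1286768) = 1/(84926687/1286768) = 1286768/84926687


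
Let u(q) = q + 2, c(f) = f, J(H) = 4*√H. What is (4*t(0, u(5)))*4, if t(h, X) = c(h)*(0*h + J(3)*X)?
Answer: 0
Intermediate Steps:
u(q) = 2 + q
t(h, X) = 4*X*h*√3 (t(h, X) = h*(0*h + (4*√3)*X) = h*(0 + 4*X*√3) = h*(4*X*√3) = 4*X*h*√3)
(4*t(0, u(5)))*4 = (4*(4*(2 + 5)*0*√3))*4 = (4*(4*7*0*√3))*4 = (4*0)*4 = 0*4 = 0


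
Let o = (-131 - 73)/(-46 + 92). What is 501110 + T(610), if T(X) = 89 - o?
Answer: 11527679/23 ≈ 5.0120e+5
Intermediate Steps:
o = -102/23 (o = -204/46 = -204*1/46 = -102/23 ≈ -4.4348)
T(X) = 2149/23 (T(X) = 89 - 1*(-102/23) = 89 + 102/23 = 2149/23)
501110 + T(610) = 501110 + 2149/23 = 11527679/23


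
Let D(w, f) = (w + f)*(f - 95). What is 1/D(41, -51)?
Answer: 1/1460 ≈ 0.00068493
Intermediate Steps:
D(w, f) = (-95 + f)*(f + w) (D(w, f) = (f + w)*(-95 + f) = (-95 + f)*(f + w))
1/D(41, -51) = 1/((-51)² - 95*(-51) - 95*41 - 51*41) = 1/(2601 + 4845 - 3895 - 2091) = 1/1460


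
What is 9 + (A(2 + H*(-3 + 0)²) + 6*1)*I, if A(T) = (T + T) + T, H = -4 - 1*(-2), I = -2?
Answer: 93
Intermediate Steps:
H = -2 (H = -4 + 2 = -2)
A(T) = 3*T (A(T) = 2*T + T = 3*T)
9 + (A(2 + H*(-3 + 0)²) + 6*1)*I = 9 + (3*(2 - 2*(-3 + 0)²) + 6*1)*(-2) = 9 + (3*(2 - 2*(-3)²) + 6)*(-2) = 9 + (3*(2 - 2*9) + 6)*(-2) = 9 + (3*(2 - 18) + 6)*(-2) = 9 + (3*(-16) + 6)*(-2) = 9 + (-48 + 6)*(-2) = 9 - 42*(-2) = 9 + 84 = 93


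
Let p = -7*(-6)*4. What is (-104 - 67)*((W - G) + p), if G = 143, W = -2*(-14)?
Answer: -9063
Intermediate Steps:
W = 28
p = 168 (p = 42*4 = 168)
(-104 - 67)*((W - G) + p) = (-104 - 67)*((28 - 1*143) + 168) = -171*((28 - 143) + 168) = -171*(-115 + 168) = -171*53 = -9063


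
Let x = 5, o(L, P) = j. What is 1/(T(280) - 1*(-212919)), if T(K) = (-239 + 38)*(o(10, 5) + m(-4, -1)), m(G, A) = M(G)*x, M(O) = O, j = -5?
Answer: 1/217944 ≈ 4.5883e-6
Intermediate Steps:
o(L, P) = -5
m(G, A) = 5*G (m(G, A) = G*5 = 5*G)
T(K) = 5025 (T(K) = (-239 + 38)*(-5 + 5*(-4)) = -201*(-5 - 20) = -201*(-25) = 5025)
1/(T(280) - 1*(-212919)) = 1/(5025 - 1*(-212919)) = 1/(5025 + 212919) = 1/217944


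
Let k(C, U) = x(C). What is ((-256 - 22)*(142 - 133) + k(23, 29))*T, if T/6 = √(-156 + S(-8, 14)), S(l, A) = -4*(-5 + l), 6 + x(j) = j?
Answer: -29820*I*√26 ≈ -1.5205e+5*I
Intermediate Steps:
x(j) = -6 + j
k(C, U) = -6 + C
S(l, A) = 20 - 4*l
T = 12*I*√26 (T = 6*√(-156 + (20 - 4*(-8))) = 6*√(-156 + (20 + 32)) = 6*√(-156 + 52) = 6*√(-104) = 6*(2*I*√26) = 12*I*√26 ≈ 61.188*I)
((-256 - 22)*(142 - 133) + k(23, 29))*T = ((-256 - 22)*(142 - 133) + (-6 + 23))*(12*I*√26) = (-278*9 + 17)*(12*I*√26) = (-2502 + 17)*(12*I*√26) = -29820*I*√26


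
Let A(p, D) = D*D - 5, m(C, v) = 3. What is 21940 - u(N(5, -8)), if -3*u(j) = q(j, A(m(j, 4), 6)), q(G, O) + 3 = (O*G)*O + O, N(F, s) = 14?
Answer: 26434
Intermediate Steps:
A(p, D) = -5 + D² (A(p, D) = D² - 5 = -5 + D²)
q(G, O) = -3 + O + G*O² (q(G, O) = -3 + ((O*G)*O + O) = -3 + ((G*O)*O + O) = -3 + (G*O² + O) = -3 + (O + G*O²) = -3 + O + G*O²)
u(j) = -28/3 - 961*j/3 (u(j) = -(-3 + (-5 + 6²) + j*(-5 + 6²)²)/3 = -(-3 + (-5 + 36) + j*(-5 + 36)²)/3 = -(-3 + 31 + j*31²)/3 = -(-3 + 31 + j*961)/3 = -(-3 + 31 + 961*j)/3 = -(28 + 961*j)/3 = -28/3 - 961*j/3)
21940 - u(N(5, -8)) = 21940 - (-28/3 - 961/3*14) = 21940 - (-28/3 - 13454/3) = 21940 - 1*(-4494) = 21940 + 4494 = 26434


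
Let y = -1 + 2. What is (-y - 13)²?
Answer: 196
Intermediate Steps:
y = 1
(-y - 13)² = (-1*1 - 13)² = (-1 - 13)² = (-14)² = 196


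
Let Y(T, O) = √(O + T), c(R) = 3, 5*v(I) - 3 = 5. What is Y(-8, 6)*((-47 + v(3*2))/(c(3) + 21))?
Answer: -227*I*√2/120 ≈ -2.6752*I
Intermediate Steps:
v(I) = 8/5 (v(I) = ⅗ + (⅕)*5 = ⅗ + 1 = 8/5)
Y(-8, 6)*((-47 + v(3*2))/(c(3) + 21)) = √(6 - 8)*((-47 + 8/5)/(3 + 21)) = √(-2)*(-227/5/24) = (I*√2)*(-227/5*1/24) = (I*√2)*(-227/120) = -227*I*√2/120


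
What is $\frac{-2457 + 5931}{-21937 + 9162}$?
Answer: $- \frac{3474}{12775} \approx -0.27194$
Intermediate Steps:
$\frac{-2457 + 5931}{-21937 + 9162} = \frac{3474}{-12775} = 3474 \left(- \frac{1}{12775}\right) = - \frac{3474}{12775}$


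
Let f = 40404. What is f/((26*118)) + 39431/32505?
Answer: 27582814/1917795 ≈ 14.383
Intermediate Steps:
f/((26*118)) + 39431/32505 = 40404/((26*118)) + 39431/32505 = 40404/3068 + 39431*(1/32505) = 40404*(1/3068) + 39431/32505 = 777/59 + 39431/32505 = 27582814/1917795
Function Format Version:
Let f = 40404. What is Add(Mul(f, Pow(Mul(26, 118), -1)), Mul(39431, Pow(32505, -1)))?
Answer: Rational(27582814, 1917795) ≈ 14.383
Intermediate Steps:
Add(Mul(f, Pow(Mul(26, 118), -1)), Mul(39431, Pow(32505, -1))) = Add(Mul(40404, Pow(Mul(26, 118), -1)), Mul(39431, Pow(32505, -1))) = Add(Mul(40404, Pow(3068, -1)), Mul(39431, Rational(1, 32505))) = Add(Mul(40404, Rational(1, 3068)), Rational(39431, 32505)) = Add(Rational(777, 59), Rational(39431, 32505)) = Rational(27582814, 1917795)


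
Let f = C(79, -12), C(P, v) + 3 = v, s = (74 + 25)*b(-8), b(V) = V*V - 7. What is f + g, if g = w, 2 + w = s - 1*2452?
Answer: 3174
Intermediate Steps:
b(V) = -7 + V**2 (b(V) = V**2 - 7 = -7 + V**2)
s = 5643 (s = (74 + 25)*(-7 + (-8)**2) = 99*(-7 + 64) = 99*57 = 5643)
C(P, v) = -3 + v
w = 3189 (w = -2 + (5643 - 1*2452) = -2 + (5643 - 2452) = -2 + 3191 = 3189)
g = 3189
f = -15 (f = -3 - 12 = -15)
f + g = -15 + 3189 = 3174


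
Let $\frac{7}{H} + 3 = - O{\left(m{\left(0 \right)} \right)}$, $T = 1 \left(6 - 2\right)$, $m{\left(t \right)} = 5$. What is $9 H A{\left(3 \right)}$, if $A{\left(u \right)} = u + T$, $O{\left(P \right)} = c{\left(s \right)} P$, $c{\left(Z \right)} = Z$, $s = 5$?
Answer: $- \frac{63}{4} \approx -15.75$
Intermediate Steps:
$T = 4$ ($T = 1 \cdot 4 = 4$)
$O{\left(P \right)} = 5 P$
$A{\left(u \right)} = 4 + u$ ($A{\left(u \right)} = u + 4 = 4 + u$)
$H = - \frac{1}{4}$ ($H = \frac{7}{-3 - 5 \cdot 5} = \frac{7}{-3 - 25} = \frac{7}{-28} = 7 \left(- \frac{1}{28}\right) = - \frac{1}{4} \approx -0.25$)
$9 H A{\left(3 \right)} = 9 \left(- \frac{1}{4}\right) \left(4 + 3\right) = \left(- \frac{9}{4}\right) 7 = - \frac{63}{4}$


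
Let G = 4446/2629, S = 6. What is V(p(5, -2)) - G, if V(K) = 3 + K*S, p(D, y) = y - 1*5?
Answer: -106977/2629 ≈ -40.691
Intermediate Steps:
G = 4446/2629 (G = 4446*(1/2629) = 4446/2629 ≈ 1.6911)
p(D, y) = -5 + y (p(D, y) = y - 5 = -5 + y)
V(K) = 3 + 6*K (V(K) = 3 + K*6 = 3 + 6*K)
V(p(5, -2)) - G = (3 + 6*(-5 - 2)) - 1*4446/2629 = (3 + 6*(-7)) - 4446/2629 = (3 - 42) - 4446/2629 = -39 - 4446/2629 = -106977/2629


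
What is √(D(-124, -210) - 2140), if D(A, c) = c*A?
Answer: 10*√239 ≈ 154.60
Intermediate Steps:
D(A, c) = A*c
√(D(-124, -210) - 2140) = √(-124*(-210) - 2140) = √(26040 - 2140) = √23900 = 10*√239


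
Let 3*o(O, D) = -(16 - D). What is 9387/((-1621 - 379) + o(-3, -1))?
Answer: -28161/6017 ≈ -4.6802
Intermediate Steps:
o(O, D) = -16/3 + D/3 (o(O, D) = (-(16 - D))/3 = (-16 + D)/3 = -16/3 + D/3)
9387/((-1621 - 379) + o(-3, -1)) = 9387/((-1621 - 379) + (-16/3 + (⅓)*(-1))) = 9387/(-2000 + (-16/3 - ⅓)) = 9387/(-2000 - 17/3) = 9387/(-6017/3) = 9387*(-3/6017) = -28161/6017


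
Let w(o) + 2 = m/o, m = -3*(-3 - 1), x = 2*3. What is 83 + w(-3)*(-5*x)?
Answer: 263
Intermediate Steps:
x = 6
m = 12 (m = -3*(-4) = 12)
w(o) = -2 + 12/o
83 + w(-3)*(-5*x) = 83 + (-2 + 12/(-3))*(-5*6) = 83 + (-2 + 12*(-⅓))*(-30) = 83 + (-2 - 4)*(-30) = 83 - 6*(-30) = 83 + 180 = 263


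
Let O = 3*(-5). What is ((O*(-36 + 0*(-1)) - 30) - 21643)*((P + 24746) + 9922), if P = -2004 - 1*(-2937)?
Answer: -752355933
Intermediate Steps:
O = -15
P = 933 (P = -2004 + 2937 = 933)
((O*(-36 + 0*(-1)) - 30) - 21643)*((P + 24746) + 9922) = ((-15*(-36 + 0*(-1)) - 30) - 21643)*((933 + 24746) + 9922) = ((-15*(-36 + 0) - 30) - 21643)*(25679 + 9922) = ((-15*(-36) - 30) - 21643)*35601 = ((540 - 30) - 21643)*35601 = (510 - 21643)*35601 = -21133*35601 = -752355933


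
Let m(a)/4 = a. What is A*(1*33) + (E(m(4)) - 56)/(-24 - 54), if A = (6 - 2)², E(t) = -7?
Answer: 13749/26 ≈ 528.81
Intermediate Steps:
m(a) = 4*a
A = 16 (A = 4² = 16)
A*(1*33) + (E(m(4)) - 56)/(-24 - 54) = 16*(1*33) + (-7 - 56)/(-24 - 54) = 16*33 - 63/(-78) = 528 - 63*(-1/78) = 528 + 21/26 = 13749/26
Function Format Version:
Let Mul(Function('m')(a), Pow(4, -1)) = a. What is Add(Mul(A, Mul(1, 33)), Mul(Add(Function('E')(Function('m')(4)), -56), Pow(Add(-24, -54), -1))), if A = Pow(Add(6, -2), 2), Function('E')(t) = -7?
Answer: Rational(13749, 26) ≈ 528.81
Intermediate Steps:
Function('m')(a) = Mul(4, a)
A = 16 (A = Pow(4, 2) = 16)
Add(Mul(A, Mul(1, 33)), Mul(Add(Function('E')(Function('m')(4)), -56), Pow(Add(-24, -54), -1))) = Add(Mul(16, Mul(1, 33)), Mul(Add(-7, -56), Pow(Add(-24, -54), -1))) = Add(Mul(16, 33), Mul(-63, Pow(-78, -1))) = Add(528, Mul(-63, Rational(-1, 78))) = Add(528, Rational(21, 26)) = Rational(13749, 26)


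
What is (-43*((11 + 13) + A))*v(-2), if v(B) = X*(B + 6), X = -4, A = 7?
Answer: 21328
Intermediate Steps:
v(B) = -24 - 4*B (v(B) = -4*(B + 6) = -4*(6 + B) = -24 - 4*B)
(-43*((11 + 13) + A))*v(-2) = (-43*((11 + 13) + 7))*(-24 - 4*(-2)) = (-43*(24 + 7))*(-24 + 8) = -43*31*(-16) = -1333*(-16) = 21328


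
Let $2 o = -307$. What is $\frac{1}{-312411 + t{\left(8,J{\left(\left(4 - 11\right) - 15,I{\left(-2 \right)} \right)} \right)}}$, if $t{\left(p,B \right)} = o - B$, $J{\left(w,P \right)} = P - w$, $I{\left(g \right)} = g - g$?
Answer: $- \frac{2}{625173} \approx -3.1991 \cdot 10^{-6}$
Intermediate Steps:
$I{\left(g \right)} = 0$
$o = - \frac{307}{2}$ ($o = \frac{1}{2} \left(-307\right) = - \frac{307}{2} \approx -153.5$)
$t{\left(p,B \right)} = - \frac{307}{2} - B$
$\frac{1}{-312411 + t{\left(8,J{\left(\left(4 - 11\right) - 15,I{\left(-2 \right)} \right)} \right)}} = \frac{1}{-312411 - \left(\frac{307}{2} - \left(\left(4 - 11\right) - 15\right)\right)} = \frac{1}{-312411 - \left(\frac{307}{2} - \left(-7 - 15\right)\right)} = \frac{1}{-312411 - \left(\frac{307}{2} + 22\right)} = \frac{1}{-312411 - \frac{351}{2}} = \frac{1}{- \frac{625173}{2}} = - \frac{2}{625173}$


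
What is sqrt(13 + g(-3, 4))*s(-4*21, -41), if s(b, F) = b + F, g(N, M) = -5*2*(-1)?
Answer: -125*sqrt(23) ≈ -599.48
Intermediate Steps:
g(N, M) = 10 (g(N, M) = -10*(-1) = 10)
s(b, F) = F + b
sqrt(13 + g(-3, 4))*s(-4*21, -41) = sqrt(13 + 10)*(-41 - 4*21) = sqrt(23)*(-41 - 84) = sqrt(23)*(-125) = -125*sqrt(23)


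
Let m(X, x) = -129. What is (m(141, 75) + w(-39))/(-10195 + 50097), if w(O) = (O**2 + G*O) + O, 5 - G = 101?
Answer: 5097/39902 ≈ 0.12774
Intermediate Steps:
G = -96 (G = 5 - 1*101 = 5 - 101 = -96)
w(O) = O**2 - 95*O (w(O) = (O**2 - 96*O) + O = O**2 - 95*O)
(m(141, 75) + w(-39))/(-10195 + 50097) = (-129 - 39*(-95 - 39))/(-10195 + 50097) = (-129 - 39*(-134))/39902 = (-129 + 5226)*(1/39902) = 5097*(1/39902) = 5097/39902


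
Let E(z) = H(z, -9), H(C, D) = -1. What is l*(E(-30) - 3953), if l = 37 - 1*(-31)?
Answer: -268872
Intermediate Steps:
E(z) = -1
l = 68 (l = 37 + 31 = 68)
l*(E(-30) - 3953) = 68*(-1 - 3953) = 68*(-3954) = -268872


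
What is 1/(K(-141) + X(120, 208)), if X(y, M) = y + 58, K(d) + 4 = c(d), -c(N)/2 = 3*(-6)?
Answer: 1/210 ≈ 0.0047619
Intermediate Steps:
c(N) = 36 (c(N) = -6*(-6) = -2*(-18) = 36)
K(d) = 32 (K(d) = -4 + 36 = 32)
X(y, M) = 58 + y
1/(K(-141) + X(120, 208)) = 1/(32 + (58 + 120)) = 1/(32 + 178) = 1/210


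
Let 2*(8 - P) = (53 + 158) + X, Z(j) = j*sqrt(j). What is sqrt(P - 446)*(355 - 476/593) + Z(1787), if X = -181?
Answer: 1787*sqrt(1787) + 210039*I*sqrt(453)/593 ≈ 75542.0 + 7538.7*I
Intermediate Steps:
Z(j) = j**(3/2)
P = -7 (P = 8 - ((53 + 158) - 181)/2 = 8 - (211 - 181)/2 = 8 - 1/2*30 = 8 - 15 = -7)
sqrt(P - 446)*(355 - 476/593) + Z(1787) = sqrt(-7 - 446)*(355 - 476/593) + 1787**(3/2) = sqrt(-453)*(355 - 476*1/593) + 1787*sqrt(1787) = (I*sqrt(453))*(355 - 476/593) + 1787*sqrt(1787) = (I*sqrt(453))*(210039/593) + 1787*sqrt(1787) = 210039*I*sqrt(453)/593 + 1787*sqrt(1787) = 1787*sqrt(1787) + 210039*I*sqrt(453)/593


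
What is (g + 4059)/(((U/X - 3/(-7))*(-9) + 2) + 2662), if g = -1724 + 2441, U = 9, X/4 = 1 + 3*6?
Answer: 846944/471543 ≈ 1.7961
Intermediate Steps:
X = 76 (X = 4*(1 + 3*6) = 4*(1 + 18) = 4*19 = 76)
g = 717
(g + 4059)/(((U/X - 3/(-7))*(-9) + 2) + 2662) = (717 + 4059)/(((9/76 - 3/(-7))*(-9) + 2) + 2662) = 4776/(((9*(1/76) - 3*(-⅐))*(-9) + 2) + 2662) = 4776/(((9/76 + 3/7)*(-9) + 2) + 2662) = 4776/(((291/532)*(-9) + 2) + 2662) = 4776/((-2619/532 + 2) + 2662) = 4776/(-1555/532 + 2662) = 4776/(1414629/532) = 4776*(532/1414629) = 846944/471543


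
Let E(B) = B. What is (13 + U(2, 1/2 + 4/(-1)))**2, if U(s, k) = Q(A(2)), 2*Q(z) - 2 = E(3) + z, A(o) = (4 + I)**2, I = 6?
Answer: 17161/4 ≈ 4290.3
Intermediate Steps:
A(o) = 100 (A(o) = (4 + 6)**2 = 10**2 = 100)
Q(z) = 5/2 + z/2 (Q(z) = 1 + (3 + z)/2 = 1 + (3/2 + z/2) = 5/2 + z/2)
U(s, k) = 105/2 (U(s, k) = 5/2 + (1/2)*100 = 5/2 + 50 = 105/2)
(13 + U(2, 1/2 + 4/(-1)))**2 = (13 + 105/2)**2 = (131/2)**2 = 17161/4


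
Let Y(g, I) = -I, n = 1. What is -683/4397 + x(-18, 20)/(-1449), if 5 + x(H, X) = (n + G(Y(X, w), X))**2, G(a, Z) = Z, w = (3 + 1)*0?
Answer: -2906759/6371253 ≈ -0.45623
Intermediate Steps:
w = 0 (w = 4*0 = 0)
x(H, X) = -5 + (1 + X)**2
-683/4397 + x(-18, 20)/(-1449) = -683/4397 + (-5 + (1 + 20)**2)/(-1449) = -683*1/4397 + (-5 + 21**2)*(-1/1449) = -683/4397 + (-5 + 441)*(-1/1449) = -683/4397 + 436*(-1/1449) = -683/4397 - 436/1449 = -2906759/6371253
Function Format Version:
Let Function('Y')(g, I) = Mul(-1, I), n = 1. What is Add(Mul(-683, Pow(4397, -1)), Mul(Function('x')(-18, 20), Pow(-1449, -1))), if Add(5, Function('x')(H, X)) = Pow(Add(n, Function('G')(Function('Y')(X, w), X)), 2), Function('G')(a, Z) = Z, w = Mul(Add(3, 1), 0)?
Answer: Rational(-2906759, 6371253) ≈ -0.45623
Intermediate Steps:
w = 0 (w = Mul(4, 0) = 0)
Function('x')(H, X) = Add(-5, Pow(Add(1, X), 2))
Add(Mul(-683, Pow(4397, -1)), Mul(Function('x')(-18, 20), Pow(-1449, -1))) = Add(Mul(-683, Pow(4397, -1)), Mul(Add(-5, Pow(Add(1, 20), 2)), Pow(-1449, -1))) = Add(Mul(-683, Rational(1, 4397)), Mul(Add(-5, Pow(21, 2)), Rational(-1, 1449))) = Add(Rational(-683, 4397), Mul(Add(-5, 441), Rational(-1, 1449))) = Add(Rational(-683, 4397), Mul(436, Rational(-1, 1449))) = Add(Rational(-683, 4397), Rational(-436, 1449)) = Rational(-2906759, 6371253)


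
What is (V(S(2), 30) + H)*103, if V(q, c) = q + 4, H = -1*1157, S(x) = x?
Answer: -118553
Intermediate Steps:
H = -1157
V(q, c) = 4 + q
(V(S(2), 30) + H)*103 = ((4 + 2) - 1157)*103 = (6 - 1157)*103 = -1151*103 = -118553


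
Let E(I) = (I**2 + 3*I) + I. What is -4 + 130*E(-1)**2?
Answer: 1166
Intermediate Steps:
E(I) = I**2 + 4*I
-4 + 130*E(-1)**2 = -4 + 130*(-(4 - 1))**2 = -4 + 130*(-1*3)**2 = -4 + 130*(-3)**2 = -4 + 130*9 = -4 + 1170 = 1166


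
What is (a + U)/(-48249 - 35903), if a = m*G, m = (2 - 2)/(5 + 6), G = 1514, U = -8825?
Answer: 8825/84152 ≈ 0.10487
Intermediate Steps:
m = 0 (m = 0/11 = 0*(1/11) = 0)
a = 0 (a = 0*1514 = 0)
(a + U)/(-48249 - 35903) = (0 - 8825)/(-48249 - 35903) = -8825/(-84152) = -8825*(-1/84152) = 8825/84152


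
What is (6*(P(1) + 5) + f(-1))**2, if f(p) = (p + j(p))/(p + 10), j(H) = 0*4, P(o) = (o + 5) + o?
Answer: 418609/81 ≈ 5168.0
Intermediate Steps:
P(o) = 5 + 2*o (P(o) = (5 + o) + o = 5 + 2*o)
j(H) = 0
f(p) = p/(10 + p) (f(p) = (p + 0)/(p + 10) = p/(10 + p))
(6*(P(1) + 5) + f(-1))**2 = (6*((5 + 2*1) + 5) - 1/(10 - 1))**2 = (6*((5 + 2) + 5) - 1/9)**2 = (6*(7 + 5) - 1*1/9)**2 = (6*12 - 1/9)**2 = (72 - 1/9)**2 = (647/9)**2 = 418609/81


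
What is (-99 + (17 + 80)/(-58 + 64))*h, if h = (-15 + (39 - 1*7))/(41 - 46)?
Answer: 8449/30 ≈ 281.63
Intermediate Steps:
h = -17/5 (h = (-15 + (39 - 7))/(-5) = (-15 + 32)*(-⅕) = 17*(-⅕) = -17/5 ≈ -3.4000)
(-99 + (17 + 80)/(-58 + 64))*h = (-99 + (17 + 80)/(-58 + 64))*(-17/5) = (-99 + 97/6)*(-17/5) = -497/6*(-17/5) = 8449/30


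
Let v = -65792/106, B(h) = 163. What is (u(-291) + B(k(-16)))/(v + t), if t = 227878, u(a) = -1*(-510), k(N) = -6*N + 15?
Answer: 35669/12044638 ≈ 0.0029614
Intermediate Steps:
k(N) = 15 - 6*N
u(a) = 510
v = -32896/53 (v = -65792/106 = -257*128/53 = -32896/53 ≈ -620.68)
(u(-291) + B(k(-16)))/(v + t) = (510 + 163)/(-32896/53 + 227878) = 673/(12044638/53) = 673*(53/12044638) = 35669/12044638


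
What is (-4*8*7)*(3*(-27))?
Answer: 18144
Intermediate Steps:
(-4*8*7)*(3*(-27)) = -32*7*(-81) = -224*(-81) = 18144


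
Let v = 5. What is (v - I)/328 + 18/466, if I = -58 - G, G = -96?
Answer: -4737/76424 ≈ -0.061983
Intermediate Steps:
I = 38 (I = -58 - 1*(-96) = -58 + 96 = 38)
(v - I)/328 + 18/466 = (5 - 1*38)/328 + 18/466 = (5 - 38)*(1/328) + 18*(1/466) = -33*1/328 + 9/233 = -33/328 + 9/233 = -4737/76424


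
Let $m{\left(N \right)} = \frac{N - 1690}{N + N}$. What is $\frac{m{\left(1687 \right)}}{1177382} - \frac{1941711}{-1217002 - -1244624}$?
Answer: $- \frac{550958674931001}{7837716590564} \approx -70.296$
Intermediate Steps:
$m{\left(N \right)} = \frac{-1690 + N}{2 N}$
$\frac{m{\left(1687 \right)}}{1177382} - \frac{1941711}{-1217002 - -1244624} = \frac{\frac{1}{2} \cdot \frac{1}{1687} \left(-1690 + 1687\right)}{1177382} - \frac{1941711}{-1217002 - -1244624} = \frac{1}{2} \cdot \frac{1}{1687} \left(-3\right) \frac{1}{1177382} - \frac{1941711}{-1217002 + 1244624} = \left(- \frac{3}{3374}\right) \frac{1}{1177382} - \frac{1941711}{27622} = - \frac{3}{3972486868} - \frac{1941711}{27622} = - \frac{550958674931001}{7837716590564}$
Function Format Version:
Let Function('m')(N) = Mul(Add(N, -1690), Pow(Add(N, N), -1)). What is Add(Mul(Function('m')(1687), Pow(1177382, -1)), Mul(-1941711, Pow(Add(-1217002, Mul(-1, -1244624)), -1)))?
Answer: Rational(-550958674931001, 7837716590564) ≈ -70.296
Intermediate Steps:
Function('m')(N) = Mul(Rational(1, 2), Pow(N, -1), Add(-1690, N)) (Function('m')(N) = Mul(Add(-1690, N), Pow(Mul(2, N), -1)) = Mul(Add(-1690, N), Mul(Rational(1, 2), Pow(N, -1))) = Mul(Rational(1, 2), Pow(N, -1), Add(-1690, N)))
Add(Mul(Function('m')(1687), Pow(1177382, -1)), Mul(-1941711, Pow(Add(-1217002, Mul(-1, -1244624)), -1))) = Add(Mul(Mul(Rational(1, 2), Pow(1687, -1), Add(-1690, 1687)), Pow(1177382, -1)), Mul(-1941711, Pow(Add(-1217002, Mul(-1, -1244624)), -1))) = Add(Mul(Mul(Rational(1, 2), Rational(1, 1687), -3), Rational(1, 1177382)), Mul(-1941711, Pow(Add(-1217002, 1244624), -1))) = Add(Mul(Rational(-3, 3374), Rational(1, 1177382)), Mul(-1941711, Pow(27622, -1))) = Add(Rational(-3, 3972486868), Mul(-1941711, Rational(1, 27622))) = Add(Rational(-3, 3972486868), Rational(-1941711, 27622)) = Rational(-550958674931001, 7837716590564)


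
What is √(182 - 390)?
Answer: 4*I*√13 ≈ 14.422*I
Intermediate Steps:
√(182 - 390) = √(-208) = 4*I*√13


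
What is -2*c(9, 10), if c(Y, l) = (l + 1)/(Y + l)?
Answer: -22/19 ≈ -1.1579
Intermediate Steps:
c(Y, l) = (1 + l)/(Y + l)
-2*c(9, 10) = -2*(1 + 10)/(9 + 10) = -2*11/19 = -22/19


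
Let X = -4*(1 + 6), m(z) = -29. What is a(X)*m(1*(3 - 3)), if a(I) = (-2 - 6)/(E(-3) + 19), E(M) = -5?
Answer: 116/7 ≈ 16.571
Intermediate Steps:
X = -28 (X = -4*7 = -28)
a(I) = -4/7 (a(I) = (-2 - 6)/(-5 + 19) = -8/14 = -8*1/14 = -4/7)
a(X)*m(1*(3 - 3)) = -4/7*(-29) = 116/7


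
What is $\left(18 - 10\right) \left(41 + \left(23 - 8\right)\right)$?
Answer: $448$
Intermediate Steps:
$\left(18 - 10\right) \left(41 + \left(23 - 8\right)\right) = 8 \left(41 + 15\right) = 8 \cdot 56 = 448$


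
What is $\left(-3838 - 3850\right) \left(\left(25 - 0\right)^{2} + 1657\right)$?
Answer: $-17544016$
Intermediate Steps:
$\left(-3838 - 3850\right) \left(\left(25 - 0\right)^{2} + 1657\right) = - 7688 \left(\left(25 + 0\right)^{2} + 1657\right) = - 7688 \left(25^{2} + 1657\right) = - 7688 \left(625 + 1657\right) = \left(-7688\right) 2282 = -17544016$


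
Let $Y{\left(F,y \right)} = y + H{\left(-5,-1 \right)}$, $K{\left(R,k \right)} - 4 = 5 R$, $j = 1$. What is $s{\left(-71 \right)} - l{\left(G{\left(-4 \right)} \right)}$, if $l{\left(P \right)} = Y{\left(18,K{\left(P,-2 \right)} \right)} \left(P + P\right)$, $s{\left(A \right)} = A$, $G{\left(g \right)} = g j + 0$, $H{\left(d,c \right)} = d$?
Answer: $-239$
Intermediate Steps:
$K{\left(R,k \right)} = 4 + 5 R$
$G{\left(g \right)} = g$ ($G{\left(g \right)} = g 1 + 0 = g + 0 = g$)
$Y{\left(F,y \right)} = -5 + y$ ($Y{\left(F,y \right)} = y - 5 = -5 + y$)
$l{\left(P \right)} = 2 P \left(-1 + 5 P\right)$ ($l{\left(P \right)} = \left(-5 + \left(4 + 5 P\right)\right) \left(P + P\right) = \left(-1 + 5 P\right) 2 P = 2 P \left(-1 + 5 P\right)$)
$s{\left(-71 \right)} - l{\left(G{\left(-4 \right)} \right)} = -71 - 2 \left(-4\right) \left(-1 + 5 \left(-4\right)\right) = -71 - 2 \left(-4\right) \left(-1 - 20\right) = -71 - 2 \left(-4\right) \left(-21\right) = -71 - 168 = -239$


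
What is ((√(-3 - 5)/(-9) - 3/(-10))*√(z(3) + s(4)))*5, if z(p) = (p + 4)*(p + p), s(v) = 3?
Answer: √5*(27 - 20*I*√2)/6 ≈ 10.062 - 10.541*I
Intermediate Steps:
z(p) = 2*p*(4 + p) (z(p) = (4 + p)*(2*p) = 2*p*(4 + p))
((√(-3 - 5)/(-9) - 3/(-10))*√(z(3) + s(4)))*5 = ((√(-3 - 5)/(-9) - 3/(-10))*√(2*3*(4 + 3) + 3))*5 = ((√(-8)*(-⅑) - 3*(-⅒))*√(2*3*7 + 3))*5 = (((2*I*√2)*(-⅑) + 3/10)*√(42 + 3))*5 = ((-2*I*√2/9 + 3/10)*√45)*5 = ((3/10 - 2*I*√2/9)*(3*√5))*5 = (3*√5*(3/10 - 2*I*√2/9))*5 = 15*√5*(3/10 - 2*I*√2/9)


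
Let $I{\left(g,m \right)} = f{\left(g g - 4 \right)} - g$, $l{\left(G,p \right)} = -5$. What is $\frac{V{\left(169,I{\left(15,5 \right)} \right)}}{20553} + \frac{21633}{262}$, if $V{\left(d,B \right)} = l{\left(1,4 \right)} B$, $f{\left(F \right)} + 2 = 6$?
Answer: $\frac{444637459}{5384886} \approx 82.571$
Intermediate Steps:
$f{\left(F \right)} = 4$ ($f{\left(F \right)} = -2 + 6 = 4$)
$I{\left(g,m \right)} = 4 - g$
$V{\left(d,B \right)} = - 5 B$
$\frac{V{\left(169,I{\left(15,5 \right)} \right)}}{20553} + \frac{21633}{262} = \frac{\left(-5\right) \left(4 - 15\right)}{20553} + \frac{21633}{262} = - 5 \left(4 - 15\right) \frac{1}{20553} + 21633 \cdot \frac{1}{262} = \left(-5\right) \left(-11\right) \frac{1}{20553} + \frac{21633}{262} = 55 \cdot \frac{1}{20553} + \frac{21633}{262} = \frac{55}{20553} + \frac{21633}{262} = \frac{444637459}{5384886}$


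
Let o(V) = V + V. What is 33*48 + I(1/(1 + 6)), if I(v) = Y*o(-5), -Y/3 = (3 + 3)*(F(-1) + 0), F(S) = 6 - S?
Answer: 2844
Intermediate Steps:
o(V) = 2*V
Y = -126 (Y = -3*(3 + 3)*((6 - 1*(-1)) + 0) = -18*((6 + 1) + 0) = -18*(7 + 0) = -18*7 = -3*42 = -126)
I(v) = 1260 (I(v) = -252*(-5) = -126*(-10) = 1260)
33*48 + I(1/(1 + 6)) = 33*48 + 1260 = 1584 + 1260 = 2844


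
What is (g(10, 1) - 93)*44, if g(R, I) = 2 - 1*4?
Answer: -4180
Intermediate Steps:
g(R, I) = -2 (g(R, I) = 2 - 4 = -2)
(g(10, 1) - 93)*44 = (-2 - 93)*44 = -95*44 = -4180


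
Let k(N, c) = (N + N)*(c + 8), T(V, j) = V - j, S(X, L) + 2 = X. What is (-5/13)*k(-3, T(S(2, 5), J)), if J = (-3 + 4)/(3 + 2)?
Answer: 18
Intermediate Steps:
S(X, L) = -2 + X
J = 1/5 ≈ 0.20000
k(N, c) = 2*N*(8 + c) (k(N, c) = (2*N)*(8 + c) = 2*N*(8 + c))
(-5/13)*k(-3, T(S(2, 5), J)) = (-5/13)*(2*(-3)*(8 + ((-2 + 2) - 1*1/5))) = (-5*1/13)*(2*(-3)*(8 + (0 - 1/5))) = -10*(-3)*(8 - 1/5)/13 = -10*(-3)*39/(13*5) = -5/13*(-234/5) = 18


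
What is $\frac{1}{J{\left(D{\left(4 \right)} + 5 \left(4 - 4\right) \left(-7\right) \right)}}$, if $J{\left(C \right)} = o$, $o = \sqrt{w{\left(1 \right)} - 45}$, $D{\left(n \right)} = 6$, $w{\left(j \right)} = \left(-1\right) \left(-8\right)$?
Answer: $- \frac{i \sqrt{37}}{37} \approx - 0.1644 i$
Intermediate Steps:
$w{\left(j \right)} = 8$
$o = i \sqrt{37}$ ($o = \sqrt{8 - 45} = \sqrt{-37} = i \sqrt{37} \approx 6.0828 i$)
$J{\left(C \right)} = i \sqrt{37}$
$\frac{1}{J{\left(D{\left(4 \right)} + 5 \left(4 - 4\right) \left(-7\right) \right)}} = \frac{1}{i \sqrt{37}} = - \frac{i \sqrt{37}}{37}$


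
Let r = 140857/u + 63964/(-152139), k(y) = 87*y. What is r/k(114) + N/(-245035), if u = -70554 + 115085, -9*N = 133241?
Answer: 999322659109865203/16464753426372148170 ≈ 0.060695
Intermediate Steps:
N = -133241/9 (N = -⅑*133241 = -133241/9 ≈ -14805.)
u = 44531
r = 18581462239/6774901809 (r = 140857/44531 + 63964/(-152139) = 140857*(1/44531) + 63964*(-1/152139) = 140857/44531 - 63964/152139 = 18581462239/6774901809 ≈ 2.7427)
r/k(114) + N/(-245035) = 18581462239/(6774901809*((87*114))) - 133241/9/(-245035) = (18581462239/6774901809)/9918 - 133241/9*(-1/245035) = (18581462239/6774901809)*(1/9918) + 133241/2205315 = 18581462239/67193476141662 + 133241/2205315 = 999322659109865203/16464753426372148170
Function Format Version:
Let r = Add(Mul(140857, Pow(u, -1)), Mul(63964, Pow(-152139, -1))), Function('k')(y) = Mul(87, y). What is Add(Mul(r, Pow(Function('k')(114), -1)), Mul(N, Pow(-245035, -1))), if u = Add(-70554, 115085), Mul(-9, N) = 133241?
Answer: Rational(999322659109865203, 16464753426372148170) ≈ 0.060695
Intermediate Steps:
N = Rational(-133241, 9) (N = Mul(Rational(-1, 9), 133241) = Rational(-133241, 9) ≈ -14805.)
u = 44531
r = Rational(18581462239, 6774901809) (r = Add(Mul(140857, Pow(44531, -1)), Mul(63964, Pow(-152139, -1))) = Add(Mul(140857, Rational(1, 44531)), Mul(63964, Rational(-1, 152139))) = Add(Rational(140857, 44531), Rational(-63964, 152139)) = Rational(18581462239, 6774901809) ≈ 2.7427)
Add(Mul(r, Pow(Function('k')(114), -1)), Mul(N, Pow(-245035, -1))) = Add(Mul(Rational(18581462239, 6774901809), Pow(Mul(87, 114), -1)), Mul(Rational(-133241, 9), Pow(-245035, -1))) = Add(Mul(Rational(18581462239, 6774901809), Pow(9918, -1)), Mul(Rational(-133241, 9), Rational(-1, 245035))) = Add(Mul(Rational(18581462239, 6774901809), Rational(1, 9918)), Rational(133241, 2205315)) = Add(Rational(18581462239, 67193476141662), Rational(133241, 2205315)) = Rational(999322659109865203, 16464753426372148170)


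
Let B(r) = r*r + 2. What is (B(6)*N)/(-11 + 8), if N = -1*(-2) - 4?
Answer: 76/3 ≈ 25.333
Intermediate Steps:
B(r) = 2 + r² (B(r) = r² + 2 = 2 + r²)
N = -2 (N = 2 - 4 = -2)
(B(6)*N)/(-11 + 8) = ((2 + 6²)*(-2))/(-11 + 8) = ((2 + 36)*(-2))/(-3) = (38*(-2))*(-⅓) = -76*(-⅓) = 76/3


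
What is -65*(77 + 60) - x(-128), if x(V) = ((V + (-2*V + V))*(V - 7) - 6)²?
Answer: -8941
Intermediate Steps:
x(V) = 36 (x(V) = ((V - V)*(-7 + V) - 6)² = (0*(-7 + V) - 6)² = (0 - 6)² = (-6)² = 36)
-65*(77 + 60) - x(-128) = -65*(77 + 60) - 1*36 = -65*137 - 36 = -8905 - 36 = -8941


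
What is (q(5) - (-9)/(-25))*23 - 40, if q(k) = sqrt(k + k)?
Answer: -1207/25 + 23*sqrt(10) ≈ 24.452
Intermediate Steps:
q(k) = sqrt(2)*sqrt(k) (q(k) = sqrt(2*k) = sqrt(2)*sqrt(k))
(q(5) - (-9)/(-25))*23 - 40 = (sqrt(2)*sqrt(5) - (-9)/(-25))*23 - 40 = (sqrt(10) - (-9)*(-1)/25)*23 - 40 = (sqrt(10) - 1*9/25)*23 - 40 = (sqrt(10) - 9/25)*23 - 40 = (-9/25 + sqrt(10))*23 - 40 = (-207/25 + 23*sqrt(10)) - 40 = -1207/25 + 23*sqrt(10)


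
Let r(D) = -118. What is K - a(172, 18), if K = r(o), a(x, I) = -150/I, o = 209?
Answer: -329/3 ≈ -109.67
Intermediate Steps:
K = -118
K - a(172, 18) = -118 - (-150)/18 = -118 - 1*(-25/3) = -118 + 25/3 = -329/3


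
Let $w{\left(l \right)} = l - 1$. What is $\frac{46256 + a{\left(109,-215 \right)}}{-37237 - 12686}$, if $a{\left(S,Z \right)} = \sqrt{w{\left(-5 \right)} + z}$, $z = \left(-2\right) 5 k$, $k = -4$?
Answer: $- \frac{46256}{49923} - \frac{\sqrt{34}}{49923} \approx -0.92666$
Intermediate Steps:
$w{\left(l \right)} = -1 + l$
$z = 40$ ($z = \left(-2\right) 5 \left(-4\right) = \left(-10\right) \left(-4\right) = 40$)
$a{\left(S,Z \right)} = \sqrt{34}$ ($a{\left(S,Z \right)} = \sqrt{\left(-1 - 5\right) + 40} = \sqrt{-6 + 40} = \sqrt{34}$)
$\frac{46256 + a{\left(109,-215 \right)}}{-37237 - 12686} = \frac{46256 + \sqrt{34}}{-37237 - 12686} = \frac{46256 + \sqrt{34}}{-49923} = \left(46256 + \sqrt{34}\right) \left(- \frac{1}{49923}\right) = - \frac{46256}{49923} - \frac{\sqrt{34}}{49923}$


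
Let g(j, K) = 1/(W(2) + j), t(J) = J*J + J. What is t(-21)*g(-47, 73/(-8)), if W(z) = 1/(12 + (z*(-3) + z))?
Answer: -224/25 ≈ -8.9600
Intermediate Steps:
W(z) = 1/(12 - 2*z) (W(z) = 1/(12 + (-3*z + z)) = 1/(12 - 2*z))
t(J) = J + J**2 (t(J) = J**2 + J = J + J**2)
g(j, K) = 1/(1/8 + j) (g(j, K) = 1/(-1/(-12 + 2*2) + j) = 1/(-1/(-12 + 4) + j) = 1/(-1/(-8) + j) = 1/(-1*(-1/8) + j) = 1/(1/8 + j))
t(-21)*g(-47, 73/(-8)) = (-21*(1 - 21))*(8/(1 + 8*(-47))) = (-21*(-20))*(8/(1 - 376)) = 420*(8/(-375)) = 420*(8*(-1/375)) = 420*(-8/375) = -224/25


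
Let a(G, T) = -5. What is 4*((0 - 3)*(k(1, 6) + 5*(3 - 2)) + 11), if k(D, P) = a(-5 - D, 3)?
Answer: 44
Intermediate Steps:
k(D, P) = -5
4*((0 - 3)*(k(1, 6) + 5*(3 - 2)) + 11) = 4*((0 - 3)*(-5 + 5*(3 - 2)) + 11) = 4*(-3*(-5 + 5*1) + 11) = 4*(-3*(-5 + 5) + 11) = 4*(-3*0 + 11) = 4*(0 + 11) = 4*11 = 44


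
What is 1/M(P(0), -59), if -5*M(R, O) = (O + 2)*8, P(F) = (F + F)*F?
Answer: 5/456 ≈ 0.010965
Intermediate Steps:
P(F) = 2*F² (P(F) = (2*F)*F = 2*F²)
M(R, O) = -16/5 - 8*O/5 (M(R, O) = -(O + 2)*8/5 = -(2 + O)*8/5 = -(16 + 8*O)/5 = -16/5 - 8*O/5)
1/M(P(0), -59) = 1/(-16/5 - 8/5*(-59)) = 1/(-16/5 + 472/5) = 1/(456/5) = 5/456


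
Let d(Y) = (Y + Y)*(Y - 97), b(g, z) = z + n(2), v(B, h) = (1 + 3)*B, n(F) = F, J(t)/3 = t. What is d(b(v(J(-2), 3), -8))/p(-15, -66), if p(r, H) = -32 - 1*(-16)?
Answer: -309/4 ≈ -77.250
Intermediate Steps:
p(r, H) = -16 (p(r, H) = -32 + 16 = -16)
J(t) = 3*t
v(B, h) = 4*B
b(g, z) = 2 + z (b(g, z) = z + 2 = 2 + z)
d(Y) = 2*Y*(-97 + Y) (d(Y) = (2*Y)*(-97 + Y) = 2*Y*(-97 + Y))
d(b(v(J(-2), 3), -8))/p(-15, -66) = (2*(2 - 8)*(-97 + (2 - 8)))/(-16) = (2*(-6)*(-97 - 6))*(-1/16) = (2*(-6)*(-103))*(-1/16) = 1236*(-1/16) = -309/4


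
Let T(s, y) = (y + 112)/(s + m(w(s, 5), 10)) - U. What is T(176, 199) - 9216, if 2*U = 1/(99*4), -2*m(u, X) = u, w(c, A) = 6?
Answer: -1262493317/137016 ≈ -9214.2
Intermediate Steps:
m(u, X) = -u/2
U = 1/792 (U = (1/(99*4))/2 = ((1/99)*(1/4))/2 = (1/2)*(1/396) = 1/792 ≈ 0.0012626)
T(s, y) = -1/792 + (112 + y)/(-3 + s) (T(s, y) = (y + 112)/(s - 1/2*6) - 1*1/792 = (112 + y)/(s - 3) - 1/792 = (112 + y)/(-3 + s) - 1/792 = -1/792 + (112 + y)/(-3 + s))
T(176, 199) - 9216 = (88707 - 1*176 + 792*199)/(792*(-3 + 176)) - 9216 = (1/792)*(88707 - 176 + 157608)/173 - 9216 = (1/792)*(1/173)*246139 - 9216 = 246139/137016 - 9216 = -1262493317/137016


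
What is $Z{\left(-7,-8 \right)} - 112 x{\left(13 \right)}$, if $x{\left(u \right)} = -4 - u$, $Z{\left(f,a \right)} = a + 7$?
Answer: $1903$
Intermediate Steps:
$Z{\left(f,a \right)} = 7 + a$
$Z{\left(-7,-8 \right)} - 112 x{\left(13 \right)} = \left(7 - 8\right) - 112 \left(-4 - 13\right) = -1 - 112 \left(-4 - 13\right) = -1 - -1904 = -1 + 1904 = 1903$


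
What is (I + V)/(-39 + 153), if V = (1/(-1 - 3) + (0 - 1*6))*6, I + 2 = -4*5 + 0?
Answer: -119/228 ≈ -0.52193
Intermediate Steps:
I = -22 (I = -2 + (-4*5 + 0) = -2 + (-20 + 0) = -2 - 20 = -22)
V = -75/2 (V = (1/(-4) + (0 - 6))*6 = (-¼ - 6)*6 = -25/4*6 = -75/2 ≈ -37.500)
(I + V)/(-39 + 153) = (-22 - 75/2)/(-39 + 153) = -119/2/114 = (1/114)*(-119/2) = -119/228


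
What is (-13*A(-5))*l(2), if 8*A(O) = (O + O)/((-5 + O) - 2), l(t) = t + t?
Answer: -65/12 ≈ -5.4167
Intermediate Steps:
l(t) = 2*t
A(O) = O/(4*(-7 + O)) (A(O) = ((O + O)/((-5 + O) - 2))/8 = ((2*O)/(-7 + O))/8 = (2*O/(-7 + O))/8 = O/(4*(-7 + O)))
(-13*A(-5))*l(2) = (-13*(-5)/(4*(-7 - 5)))*(2*2) = -13*(-5)/(4*(-12))*4 = -13*(-5)*(-1)/(4*12)*4 = -13*5/48*4 = -65/48*4 = -65/12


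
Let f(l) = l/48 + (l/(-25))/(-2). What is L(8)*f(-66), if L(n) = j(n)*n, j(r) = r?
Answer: -4312/25 ≈ -172.48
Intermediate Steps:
f(l) = 49*l/1200 (f(l) = l*(1/48) + (l*(-1/25))*(-1/2) = l/48 - l/25*(-1/2) = l/48 + l/50 = 49*l/1200)
L(n) = n**2 (L(n) = n*n = n**2)
L(8)*f(-66) = 8**2*((49/1200)*(-66)) = 64*(-539/200) = -4312/25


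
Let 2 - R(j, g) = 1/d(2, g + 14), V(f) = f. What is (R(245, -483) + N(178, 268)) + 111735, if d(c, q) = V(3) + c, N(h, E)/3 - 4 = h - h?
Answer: 558744/5 ≈ 1.1175e+5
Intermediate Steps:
N(h, E) = 12 (N(h, E) = 12 + 3*(h - h) = 12 + 3*0 = 12 + 0 = 12)
d(c, q) = 3 + c
R(j, g) = 9/5 (R(j, g) = 2 - 1/(3 + 2) = 2 - 1/5 = 2 - 1*⅕ = 2 - ⅕ = 9/5)
(R(245, -483) + N(178, 268)) + 111735 = (9/5 + 12) + 111735 = 69/5 + 111735 = 558744/5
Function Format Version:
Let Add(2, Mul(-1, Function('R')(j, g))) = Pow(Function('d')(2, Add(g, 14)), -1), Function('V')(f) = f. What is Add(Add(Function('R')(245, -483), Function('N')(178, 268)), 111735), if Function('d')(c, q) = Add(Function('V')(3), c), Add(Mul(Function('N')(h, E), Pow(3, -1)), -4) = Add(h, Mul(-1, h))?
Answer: Rational(558744, 5) ≈ 1.1175e+5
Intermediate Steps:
Function('N')(h, E) = 12 (Function('N')(h, E) = Add(12, Mul(3, Add(h, Mul(-1, h)))) = Add(12, Mul(3, 0)) = Add(12, 0) = 12)
Function('d')(c, q) = Add(3, c)
Function('R')(j, g) = Rational(9, 5) (Function('R')(j, g) = Add(2, Mul(-1, Pow(Add(3, 2), -1))) = Add(2, Mul(-1, Pow(5, -1))) = Add(2, Mul(-1, Rational(1, 5))) = Add(2, Rational(-1, 5)) = Rational(9, 5))
Add(Add(Function('R')(245, -483), Function('N')(178, 268)), 111735) = Add(Add(Rational(9, 5), 12), 111735) = Add(Rational(69, 5), 111735) = Rational(558744, 5)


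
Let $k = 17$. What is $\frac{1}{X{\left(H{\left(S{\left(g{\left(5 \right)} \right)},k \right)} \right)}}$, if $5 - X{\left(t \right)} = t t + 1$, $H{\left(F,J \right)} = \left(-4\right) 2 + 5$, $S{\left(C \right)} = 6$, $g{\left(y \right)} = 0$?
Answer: $- \frac{1}{5} \approx -0.2$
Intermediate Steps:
$H{\left(F,J \right)} = -3$ ($H{\left(F,J \right)} = -8 + 5 = -3$)
$X{\left(t \right)} = 4 - t^{2}$ ($X{\left(t \right)} = 5 - \left(t t + 1\right) = 5 - \left(t^{2} + 1\right) = 5 - \left(1 + t^{2}\right) = 4 - t^{2}$)
$\frac{1}{X{\left(H{\left(S{\left(g{\left(5 \right)} \right)},k \right)} \right)}} = \frac{1}{4 - \left(-3\right)^{2}} = \frac{1}{4 - 9} = \frac{1}{-5} = - \frac{1}{5}$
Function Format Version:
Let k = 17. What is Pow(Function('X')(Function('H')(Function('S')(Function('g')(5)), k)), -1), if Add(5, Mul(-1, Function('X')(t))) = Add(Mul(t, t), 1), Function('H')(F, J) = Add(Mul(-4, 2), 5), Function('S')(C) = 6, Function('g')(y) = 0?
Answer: Rational(-1, 5) ≈ -0.20000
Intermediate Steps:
Function('H')(F, J) = -3 (Function('H')(F, J) = Add(-8, 5) = -3)
Function('X')(t) = Add(4, Mul(-1, Pow(t, 2))) (Function('X')(t) = Add(5, Mul(-1, Add(Mul(t, t), 1))) = Add(5, Mul(-1, Add(Pow(t, 2), 1))) = Add(5, Mul(-1, Add(1, Pow(t, 2)))) = Add(5, Add(-1, Mul(-1, Pow(t, 2)))) = Add(4, Mul(-1, Pow(t, 2))))
Pow(Function('X')(Function('H')(Function('S')(Function('g')(5)), k)), -1) = Pow(Add(4, Mul(-1, Pow(-3, 2))), -1) = Pow(Add(4, Mul(-1, 9)), -1) = Pow(Add(4, -9), -1) = Pow(-5, -1) = Rational(-1, 5)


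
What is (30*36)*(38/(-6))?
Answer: -6840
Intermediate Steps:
(30*36)*(38/(-6)) = 1080*(38*(-⅙)) = 1080*(-19/3) = -6840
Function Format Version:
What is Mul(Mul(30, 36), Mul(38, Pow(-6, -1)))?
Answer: -6840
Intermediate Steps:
Mul(Mul(30, 36), Mul(38, Pow(-6, -1))) = Mul(1080, Mul(38, Rational(-1, 6))) = Mul(1080, Rational(-19, 3)) = -6840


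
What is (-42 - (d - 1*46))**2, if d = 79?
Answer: 5625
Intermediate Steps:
(-42 - (d - 1*46))**2 = (-42 - (79 - 1*46))**2 = (-42 - (79 - 46))**2 = (-42 - 1*33)**2 = (-42 - 33)**2 = (-75)**2 = 5625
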